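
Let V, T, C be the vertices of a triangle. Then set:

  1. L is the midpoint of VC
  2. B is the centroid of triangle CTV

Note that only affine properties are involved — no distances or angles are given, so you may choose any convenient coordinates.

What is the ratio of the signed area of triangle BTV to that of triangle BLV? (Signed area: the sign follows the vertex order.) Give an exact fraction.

Set V = (0, 0), T = (1, 0), C = (0, 1); any affine frame gives the same invariant.
1. L is the midpoint of VC ⇒ L = (0, 1/2)
2. B is the centroid of triangle CTV ⇒ B = (1/3, 1/3)
2·[BTV] = -1/3, 2·[BLV] = 1/6
[BTV]:[BLV] = -1/3:1/6 = -2

[BTV]:[BLV] = -2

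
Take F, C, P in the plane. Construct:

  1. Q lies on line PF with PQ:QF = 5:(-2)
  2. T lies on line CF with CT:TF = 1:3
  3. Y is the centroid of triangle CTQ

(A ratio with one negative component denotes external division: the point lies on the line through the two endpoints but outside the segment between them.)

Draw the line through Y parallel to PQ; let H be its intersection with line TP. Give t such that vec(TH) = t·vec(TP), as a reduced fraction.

Set F = (0, 0), C = (1, 0), P = (0, 1); any affine frame gives the same invariant.
1. Q lies on line PF with PQ:QF = 5:(-2) ⇒ Q = (0, -2/3)
2. T lies on line CF with CT:TF = 1:3 ⇒ T = (3/4, 0)
3. Y is the centroid of triangle CTQ ⇒ Y = (7/12, -2/9)
through Y parallel to PQ: direction (0, -5/3); meets TP at H = (7/12, 2/9)
H = T + t·(P−T) with t = 2/9

t = 2/9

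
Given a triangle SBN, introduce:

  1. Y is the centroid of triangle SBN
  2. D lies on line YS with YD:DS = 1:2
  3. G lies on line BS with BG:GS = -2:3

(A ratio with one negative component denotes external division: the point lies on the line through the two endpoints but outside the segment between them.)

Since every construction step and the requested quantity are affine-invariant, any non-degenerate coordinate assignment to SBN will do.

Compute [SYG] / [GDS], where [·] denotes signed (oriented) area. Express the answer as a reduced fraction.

[SYG]:[GDS] = -3/2

Choose coordinates S = (0, 0), B = (1, 0), N = (0, 1).
1. Y is the centroid of triangle SBN ⇒ Y = (1/3, 1/3)
2. D lies on line YS with YD:DS = 1:2 ⇒ D = (2/9, 2/9)
3. G lies on line BS with BG:GS = -2:3 ⇒ G = (3, 0)
2·[SYG] = -1, 2·[GDS] = 2/3
[SYG]:[GDS] = -1:2/3 = -3/2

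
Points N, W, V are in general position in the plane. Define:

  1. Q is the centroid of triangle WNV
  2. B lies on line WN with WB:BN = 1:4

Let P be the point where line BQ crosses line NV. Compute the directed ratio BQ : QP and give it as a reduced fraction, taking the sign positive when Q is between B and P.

BQ:QP = 7/5

Choose coordinates N = (0, 0), W = (1, 0), V = (0, 1).
1. Q is the centroid of triangle WNV ⇒ Q = (1/3, 1/3)
2. B lies on line WN with WB:BN = 1:4 ⇒ B = (4/5, 0)
line BQ meets NV at P = (0, 4/7)
Q = B + t·(P−B) with t = 7/12, so BQ:QP = 7/12:5/12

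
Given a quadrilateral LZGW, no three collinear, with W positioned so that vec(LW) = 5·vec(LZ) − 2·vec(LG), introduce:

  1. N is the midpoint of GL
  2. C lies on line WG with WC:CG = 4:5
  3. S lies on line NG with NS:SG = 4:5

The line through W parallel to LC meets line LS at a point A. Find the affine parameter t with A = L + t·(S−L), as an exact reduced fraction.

t = -72/65

Assign L = (0, 0), Z = (1, 0), G = (0, 1), W = (5, -2) — the answer is frame-independent, so this choice is without loss of generality.
1. N is the midpoint of GL ⇒ N = (0, 1/2)
2. C lies on line WG with WC:CG = 4:5 ⇒ C = (25/9, -2/3)
3. S lies on line NG with NS:SG = 4:5 ⇒ S = (0, 13/18)
through W parallel to LC: direction (25/9, -2/3); meets LS at A = (0, -4/5)
A = L + t·(S−L) with t = -72/65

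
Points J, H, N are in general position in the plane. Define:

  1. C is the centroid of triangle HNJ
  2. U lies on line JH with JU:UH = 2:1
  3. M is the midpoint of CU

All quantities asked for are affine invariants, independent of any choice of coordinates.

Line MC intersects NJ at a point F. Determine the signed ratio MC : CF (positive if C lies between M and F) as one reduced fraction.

MC:CF = 1/2

Work in coordinates with J = (0, 0), H = (1, 0), N = (0, 1).
1. C is the centroid of triangle HNJ ⇒ C = (1/3, 1/3)
2. U lies on line JH with JU:UH = 2:1 ⇒ U = (2/3, 0)
3. M is the midpoint of CU ⇒ M = (1/2, 1/6)
line MC meets NJ at F = (0, 2/3)
C = M + t·(F−M) with t = 1/3, so MC:CF = 1/3:2/3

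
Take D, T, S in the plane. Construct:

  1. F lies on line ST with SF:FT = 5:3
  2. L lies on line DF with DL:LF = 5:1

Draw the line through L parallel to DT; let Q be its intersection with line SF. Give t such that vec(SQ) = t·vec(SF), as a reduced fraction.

t = 11/10

Work in coordinates with D = (0, 0), T = (1, 0), S = (0, 1).
1. F lies on line ST with SF:FT = 5:3 ⇒ F = (5/8, 3/8)
2. L lies on line DF with DL:LF = 5:1 ⇒ L = (25/48, 5/16)
through L parallel to DT: direction (1, 0); meets SF at Q = (11/16, 5/16)
Q = S + t·(F−S) with t = 11/10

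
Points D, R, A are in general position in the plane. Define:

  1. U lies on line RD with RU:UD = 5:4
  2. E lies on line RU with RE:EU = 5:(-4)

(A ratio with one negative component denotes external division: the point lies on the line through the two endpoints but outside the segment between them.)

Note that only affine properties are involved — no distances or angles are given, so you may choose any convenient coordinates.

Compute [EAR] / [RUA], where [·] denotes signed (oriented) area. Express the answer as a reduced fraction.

[EAR]:[RUA] = 5

Choose coordinates D = (0, 0), R = (1, 0), A = (0, 1).
1. U lies on line RD with RU:UD = 5:4 ⇒ U = (4/9, 0)
2. E lies on line RU with RE:EU = 5:(-4) ⇒ E = (-16/9, 0)
2·[EAR] = -25/9, 2·[RUA] = -5/9
[EAR]:[RUA] = -25/9:-5/9 = 5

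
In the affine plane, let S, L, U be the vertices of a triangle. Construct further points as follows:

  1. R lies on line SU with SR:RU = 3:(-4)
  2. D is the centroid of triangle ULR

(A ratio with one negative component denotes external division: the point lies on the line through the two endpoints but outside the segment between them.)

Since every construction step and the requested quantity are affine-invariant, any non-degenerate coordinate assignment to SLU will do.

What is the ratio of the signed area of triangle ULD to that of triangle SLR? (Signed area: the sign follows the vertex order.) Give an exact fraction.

[ULD]:[SLR] = 4/9

Set S = (0, 0), L = (1, 0), U = (0, 1); any affine frame gives the same invariant.
1. R lies on line SU with SR:RU = 3:(-4) ⇒ R = (0, -3)
2. D is the centroid of triangle ULR ⇒ D = (1/3, -2/3)
2·[ULD] = -4/3, 2·[SLR] = -3
[ULD]:[SLR] = -4/3:-3 = 4/9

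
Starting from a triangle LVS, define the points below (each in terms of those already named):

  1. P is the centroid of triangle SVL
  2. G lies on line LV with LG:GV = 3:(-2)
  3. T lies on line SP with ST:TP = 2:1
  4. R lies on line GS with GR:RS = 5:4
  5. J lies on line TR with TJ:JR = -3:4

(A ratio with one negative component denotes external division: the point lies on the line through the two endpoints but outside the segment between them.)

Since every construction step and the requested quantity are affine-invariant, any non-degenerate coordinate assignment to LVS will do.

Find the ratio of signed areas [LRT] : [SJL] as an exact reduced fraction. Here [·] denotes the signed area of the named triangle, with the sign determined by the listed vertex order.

[LRT]:[SJL] = 25/126

Choose coordinates L = (0, 0), V = (1, 0), S = (0, 1).
1. P is the centroid of triangle SVL ⇒ P = (1/3, 1/3)
2. G lies on line LV with LG:GV = 3:(-2) ⇒ G = (3, 0)
3. T lies on line SP with ST:TP = 2:1 ⇒ T = (2/9, 5/9)
4. R lies on line GS with GR:RS = 5:4 ⇒ R = (4/3, 5/9)
5. J lies on line TR with TJ:JR = -3:4 ⇒ J = (-28/9, 5/9)
2·[LRT] = 50/81, 2·[SJL] = 28/9
[LRT]:[SJL] = 50/81:28/9 = 25/126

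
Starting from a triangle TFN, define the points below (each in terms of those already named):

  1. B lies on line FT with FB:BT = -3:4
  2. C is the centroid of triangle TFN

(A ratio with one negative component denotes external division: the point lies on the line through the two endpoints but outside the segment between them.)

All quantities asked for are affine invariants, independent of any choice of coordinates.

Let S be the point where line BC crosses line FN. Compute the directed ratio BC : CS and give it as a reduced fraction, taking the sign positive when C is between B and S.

Choose coordinates T = (0, 0), F = (1, 0), N = (0, 1).
1. B lies on line FT with FB:BT = -3:4 ⇒ B = (4, 0)
2. C is the centroid of triangle TFN ⇒ C = (1/3, 1/3)
line BC meets FN at S = (7/10, 3/10)
C = B + t·(S−B) with t = 10/9, so BC:CS = 10/9:-1/9

BC:CS = -10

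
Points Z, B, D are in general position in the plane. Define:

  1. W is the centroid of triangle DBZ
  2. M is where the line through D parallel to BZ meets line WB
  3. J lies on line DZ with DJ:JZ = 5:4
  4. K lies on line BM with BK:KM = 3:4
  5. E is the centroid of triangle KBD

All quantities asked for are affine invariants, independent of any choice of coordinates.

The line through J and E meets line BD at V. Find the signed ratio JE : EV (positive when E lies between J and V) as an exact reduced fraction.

Choose coordinates Z = (0, 0), B = (1, 0), D = (0, 1).
1. W is the centroid of triangle DBZ ⇒ W = (1/3, 1/3)
2. M is where the line through D parallel to BZ meets line WB ⇒ M = (-1, 1)
3. J lies on line DZ with DJ:JZ = 5:4 ⇒ J = (0, 4/9)
4. K lies on line BM with BK:KM = 3:4 ⇒ K = (1/7, 3/7)
5. E is the centroid of triangle KBD ⇒ E = (8/21, 10/21)
line JE meets BD at V = (20/39, 19/39)
E = J + t·(V−J) with t = 26/35, so JE:EV = 26/35:9/35

JE:EV = 26/9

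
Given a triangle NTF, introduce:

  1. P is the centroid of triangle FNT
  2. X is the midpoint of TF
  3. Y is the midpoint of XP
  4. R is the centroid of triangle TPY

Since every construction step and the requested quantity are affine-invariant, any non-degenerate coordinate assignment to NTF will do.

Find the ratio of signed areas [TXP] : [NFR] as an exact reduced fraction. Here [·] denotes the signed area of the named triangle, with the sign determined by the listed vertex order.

[TXP]:[NFR] = -2/7

Work in coordinates with N = (0, 0), T = (1, 0), F = (0, 1).
1. P is the centroid of triangle FNT ⇒ P = (1/3, 1/3)
2. X is the midpoint of TF ⇒ X = (1/2, 1/2)
3. Y is the midpoint of XP ⇒ Y = (5/12, 5/12)
4. R is the centroid of triangle TPY ⇒ R = (7/12, 1/4)
2·[TXP] = 1/6, 2·[NFR] = -7/12
[TXP]:[NFR] = 1/6:-7/12 = -2/7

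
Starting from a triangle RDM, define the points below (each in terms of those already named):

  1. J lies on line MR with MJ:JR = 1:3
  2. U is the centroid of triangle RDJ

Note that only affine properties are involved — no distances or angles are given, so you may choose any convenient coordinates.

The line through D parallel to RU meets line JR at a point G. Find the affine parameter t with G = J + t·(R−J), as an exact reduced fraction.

t = 2

Work in coordinates with R = (0, 0), D = (1, 0), M = (0, 1).
1. J lies on line MR with MJ:JR = 1:3 ⇒ J = (0, 3/4)
2. U is the centroid of triangle RDJ ⇒ U = (1/3, 1/4)
through D parallel to RU: direction (1/3, 1/4); meets JR at G = (0, -3/4)
G = J + t·(R−J) with t = 2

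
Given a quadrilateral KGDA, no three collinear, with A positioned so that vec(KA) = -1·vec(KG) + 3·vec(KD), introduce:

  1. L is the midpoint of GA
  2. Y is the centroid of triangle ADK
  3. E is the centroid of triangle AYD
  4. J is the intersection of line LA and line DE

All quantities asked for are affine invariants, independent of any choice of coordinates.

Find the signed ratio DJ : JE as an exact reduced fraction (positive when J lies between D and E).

DJ:JE = -9/7

Set K = (0, 0), G = (1, 0), D = (0, 1), A = (-1, 3); any affine frame gives the same invariant.
1. L is the midpoint of GA ⇒ L = (0, 3/2)
2. Y is the centroid of triangle ADK ⇒ Y = (-1/3, 4/3)
3. E is the centroid of triangle AYD ⇒ E = (-4/9, 16/9)
4. J is the intersection of line LA and line DE ⇒ J = (-2, 9/2)
J = D + t·(E−D) with t = 9/2, so DJ:JE = t:(1−t) = 9/2:-7/2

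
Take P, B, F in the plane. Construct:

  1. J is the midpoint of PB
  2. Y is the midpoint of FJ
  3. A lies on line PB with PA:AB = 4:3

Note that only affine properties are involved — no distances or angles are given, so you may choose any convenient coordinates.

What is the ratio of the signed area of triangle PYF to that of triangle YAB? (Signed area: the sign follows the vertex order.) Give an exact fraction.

Set P = (0, 0), B = (1, 0), F = (0, 1); any affine frame gives the same invariant.
1. J is the midpoint of PB ⇒ J = (1/2, 0)
2. Y is the midpoint of FJ ⇒ Y = (1/4, 1/2)
3. A lies on line PB with PA:AB = 4:3 ⇒ A = (4/7, 0)
2·[PYF] = 1/4, 2·[YAB] = 3/14
[PYF]:[YAB] = 1/4:3/14 = 7/6

[PYF]:[YAB] = 7/6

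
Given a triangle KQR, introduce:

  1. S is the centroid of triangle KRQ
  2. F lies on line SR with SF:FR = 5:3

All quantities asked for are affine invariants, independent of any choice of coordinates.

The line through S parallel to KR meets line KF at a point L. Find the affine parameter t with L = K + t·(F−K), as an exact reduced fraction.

t = 8/3

Choose coordinates K = (0, 0), Q = (1, 0), R = (0, 1).
1. S is the centroid of triangle KRQ ⇒ S = (1/3, 1/3)
2. F lies on line SR with SF:FR = 5:3 ⇒ F = (1/8, 3/4)
through S parallel to KR: direction (0, 1); meets KF at L = (1/3, 2)
L = K + t·(F−K) with t = 8/3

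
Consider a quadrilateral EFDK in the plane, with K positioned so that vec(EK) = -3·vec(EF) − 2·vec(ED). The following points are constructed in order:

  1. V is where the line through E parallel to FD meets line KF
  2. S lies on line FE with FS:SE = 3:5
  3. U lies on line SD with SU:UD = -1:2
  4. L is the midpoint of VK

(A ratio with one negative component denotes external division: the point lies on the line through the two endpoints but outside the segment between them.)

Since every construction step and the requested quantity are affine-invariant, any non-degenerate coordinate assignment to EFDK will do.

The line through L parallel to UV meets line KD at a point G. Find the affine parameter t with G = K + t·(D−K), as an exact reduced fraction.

t = 15/38

Set E = (0, 0), F = (1, 0), D = (0, 1), K = (-3, -2); any affine frame gives the same invariant.
1. V is where the line through E parallel to FD meets line KF ⇒ V = (1/3, -1/3)
2. S lies on line FE with FS:SE = 3:5 ⇒ S = (5/8, 0)
3. U lies on line SD with SU:UD = -1:2 ⇒ U = (5/4, -1)
4. L is the midpoint of VK ⇒ L = (-4/3, -7/6)
through L parallel to UV: direction (-11/12, 2/3); meets KD at G = (-69/38, -31/38)
G = K + t·(D−K) with t = 15/38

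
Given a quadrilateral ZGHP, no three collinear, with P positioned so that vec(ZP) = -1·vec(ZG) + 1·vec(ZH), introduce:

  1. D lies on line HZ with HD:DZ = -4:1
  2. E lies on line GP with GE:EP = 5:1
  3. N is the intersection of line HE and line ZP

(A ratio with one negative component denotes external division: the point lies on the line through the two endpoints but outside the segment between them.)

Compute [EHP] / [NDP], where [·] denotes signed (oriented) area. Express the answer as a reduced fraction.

[EHP]:[NDP] = -5/2

Work in coordinates with Z = (0, 0), G = (1, 0), H = (0, 1), P = (-1, 1).
1. D lies on line HZ with HD:DZ = -4:1 ⇒ D = (0, -1/3)
2. E lies on line GP with GE:EP = 5:1 ⇒ E = (-2/3, 5/6)
3. N is the intersection of line HE and line ZP ⇒ N = (-4/5, 4/5)
2·[EHP] = 1/6, 2·[NDP] = -1/15
[EHP]:[NDP] = 1/6:-1/15 = -5/2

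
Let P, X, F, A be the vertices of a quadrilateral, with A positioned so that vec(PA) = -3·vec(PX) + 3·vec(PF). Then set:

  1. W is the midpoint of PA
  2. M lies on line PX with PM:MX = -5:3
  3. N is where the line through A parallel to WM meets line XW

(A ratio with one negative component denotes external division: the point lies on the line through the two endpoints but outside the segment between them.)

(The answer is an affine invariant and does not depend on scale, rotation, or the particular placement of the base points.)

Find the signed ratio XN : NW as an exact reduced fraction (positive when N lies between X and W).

XN:NW = -8/5

Set P = (0, 0), X = (1, 0), F = (0, 1), A = (-3, 3); any affine frame gives the same invariant.
1. W is the midpoint of PA ⇒ W = (-3/2, 3/2)
2. M lies on line PX with PM:MX = -5:3 ⇒ M = (5/2, 0)
3. N is where the line through A parallel to WM meets line XW ⇒ N = (-17/3, 4)
N = X + t·(W−X) with t = 8/3, so XN:NW = t:(1−t) = 8/3:-5/3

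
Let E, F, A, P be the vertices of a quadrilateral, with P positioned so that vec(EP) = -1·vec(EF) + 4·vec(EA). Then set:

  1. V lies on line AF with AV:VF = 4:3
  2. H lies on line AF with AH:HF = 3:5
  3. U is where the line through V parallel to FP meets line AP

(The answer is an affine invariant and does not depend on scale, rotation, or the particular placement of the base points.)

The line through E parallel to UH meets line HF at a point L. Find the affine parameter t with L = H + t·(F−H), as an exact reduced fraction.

t = -77/40

Work in coordinates with E = (0, 0), F = (1, 0), A = (0, 1), P = (-1, 4).
1. V lies on line AF with AV:VF = 4:3 ⇒ V = (4/7, 3/7)
2. H lies on line AF with AH:HF = 3:5 ⇒ H = (3/8, 5/8)
3. U is where the line through V parallel to FP meets line AP ⇒ U = (-4/7, 19/7)
through E parallel to UH: direction (53/56, -117/56); meets HF at L = (-53/64, 117/64)
L = H + t·(F−H) with t = -77/40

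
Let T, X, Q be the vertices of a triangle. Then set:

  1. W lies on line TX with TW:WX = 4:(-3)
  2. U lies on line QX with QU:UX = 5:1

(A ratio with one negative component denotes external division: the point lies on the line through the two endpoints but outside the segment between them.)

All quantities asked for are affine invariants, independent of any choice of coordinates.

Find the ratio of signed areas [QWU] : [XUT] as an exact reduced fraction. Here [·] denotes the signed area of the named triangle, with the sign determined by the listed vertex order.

Set T = (0, 0), X = (1, 0), Q = (0, 1); any affine frame gives the same invariant.
1. W lies on line TX with TW:WX = 4:(-3) ⇒ W = (4, 0)
2. U lies on line QX with QU:UX = 5:1 ⇒ U = (5/6, 1/6)
2·[QWU] = -5/2, 2·[XUT] = 1/6
[QWU]:[XUT] = -5/2:1/6 = -15

[QWU]:[XUT] = -15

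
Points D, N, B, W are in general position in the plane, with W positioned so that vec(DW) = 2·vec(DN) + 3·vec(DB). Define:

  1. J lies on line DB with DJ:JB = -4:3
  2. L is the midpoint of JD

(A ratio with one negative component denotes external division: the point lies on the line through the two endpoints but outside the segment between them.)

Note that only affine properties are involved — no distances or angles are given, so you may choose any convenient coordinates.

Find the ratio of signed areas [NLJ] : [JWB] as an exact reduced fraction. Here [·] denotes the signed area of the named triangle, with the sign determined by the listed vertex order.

[NLJ]:[JWB] = 1/3

Work in coordinates with D = (0, 0), N = (1, 0), B = (0, 1), W = (2, 3).
1. J lies on line DB with DJ:JB = -4:3 ⇒ J = (0, 4)
2. L is the midpoint of JD ⇒ L = (0, 2)
2·[NLJ] = -2, 2·[JWB] = -6
[NLJ]:[JWB] = -2:-6 = 1/3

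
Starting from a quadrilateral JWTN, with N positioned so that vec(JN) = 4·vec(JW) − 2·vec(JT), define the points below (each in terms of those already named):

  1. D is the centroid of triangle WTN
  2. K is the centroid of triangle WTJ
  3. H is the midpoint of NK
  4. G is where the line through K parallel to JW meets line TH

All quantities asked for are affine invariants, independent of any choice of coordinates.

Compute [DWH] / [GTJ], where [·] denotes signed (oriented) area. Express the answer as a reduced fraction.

Set J = (0, 0), W = (1, 0), T = (0, 1), N = (4, -2); any affine frame gives the same invariant.
1. D is the centroid of triangle WTN ⇒ D = (5/3, -1/3)
2. K is the centroid of triangle WTJ ⇒ K = (1/3, 1/3)
3. H is the midpoint of NK ⇒ H = (13/6, -5/6)
4. G is where the line through K parallel to JW meets line TH ⇒ G = (26/33, 1/3)
2·[DWH] = 1/6, 2·[GTJ] = 26/33
[DWH]:[GTJ] = 1/6:26/33 = 11/52

[DWH]:[GTJ] = 11/52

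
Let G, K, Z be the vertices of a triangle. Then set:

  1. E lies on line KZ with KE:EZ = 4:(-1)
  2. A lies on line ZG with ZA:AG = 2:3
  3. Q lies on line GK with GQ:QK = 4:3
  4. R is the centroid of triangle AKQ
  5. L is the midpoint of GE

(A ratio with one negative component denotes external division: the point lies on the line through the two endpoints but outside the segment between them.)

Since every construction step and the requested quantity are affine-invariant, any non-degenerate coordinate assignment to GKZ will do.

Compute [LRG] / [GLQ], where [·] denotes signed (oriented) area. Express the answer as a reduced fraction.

Work in coordinates with G = (0, 0), K = (1, 0), Z = (0, 1).
1. E lies on line KZ with KE:EZ = 4:(-1) ⇒ E = (-1/3, 4/3)
2. A lies on line ZG with ZA:AG = 2:3 ⇒ A = (0, 3/5)
3. Q lies on line GK with GQ:QK = 4:3 ⇒ Q = (4/7, 0)
4. R is the centroid of triangle AKQ ⇒ R = (11/21, 1/5)
5. L is the midpoint of GE ⇒ L = (-1/6, 2/3)
2·[LRG] = -241/630, 2·[GLQ] = -8/21
[LRG]:[GLQ] = -241/630:-8/21 = 241/240

[LRG]:[GLQ] = 241/240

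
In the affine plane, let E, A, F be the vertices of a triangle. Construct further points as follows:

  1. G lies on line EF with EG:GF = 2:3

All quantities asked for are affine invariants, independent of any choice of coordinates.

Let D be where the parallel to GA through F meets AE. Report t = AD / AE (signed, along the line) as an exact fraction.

t = -3/2

Set E = (0, 0), A = (1, 0), F = (0, 1); any affine frame gives the same invariant.
1. G lies on line EF with EG:GF = 2:3 ⇒ G = (0, 2/5)
through F parallel to GA: direction (1, -2/5); meets AE at D = (5/2, 0)
D = A + t·(E−A) with t = -3/2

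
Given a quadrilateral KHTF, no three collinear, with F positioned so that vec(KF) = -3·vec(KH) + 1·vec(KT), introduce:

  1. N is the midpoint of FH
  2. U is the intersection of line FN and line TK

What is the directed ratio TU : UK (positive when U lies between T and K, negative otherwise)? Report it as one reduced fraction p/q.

TU:UK = 3

Work in coordinates with K = (0, 0), H = (1, 0), T = (0, 1), F = (-3, 1).
1. N is the midpoint of FH ⇒ N = (-1, 1/2)
2. U is the intersection of line FN and line TK ⇒ U = (0, 1/4)
U = T + t·(K−T) with t = 3/4, so TU:UK = t:(1−t) = 3/4:1/4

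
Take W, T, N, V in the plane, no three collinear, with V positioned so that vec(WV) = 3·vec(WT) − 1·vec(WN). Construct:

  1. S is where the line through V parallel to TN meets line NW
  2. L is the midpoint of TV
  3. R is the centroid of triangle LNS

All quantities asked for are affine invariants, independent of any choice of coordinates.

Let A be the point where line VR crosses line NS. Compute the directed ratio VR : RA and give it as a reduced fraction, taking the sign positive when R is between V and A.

VR:RA = 7/2

Assign W = (0, 0), T = (1, 0), N = (0, 1), V = (3, -1) — the answer is frame-independent, so this choice is without loss of generality.
1. S is where the line through V parallel to TN meets line NW ⇒ S = (0, 2)
2. L is the midpoint of TV ⇒ L = (2, -1/2)
3. R is the centroid of triangle LNS ⇒ R = (2/3, 5/6)
line VR meets NS at A = (0, 19/14)
R = V + t·(A−V) with t = 7/9, so VR:RA = 7/9:2/9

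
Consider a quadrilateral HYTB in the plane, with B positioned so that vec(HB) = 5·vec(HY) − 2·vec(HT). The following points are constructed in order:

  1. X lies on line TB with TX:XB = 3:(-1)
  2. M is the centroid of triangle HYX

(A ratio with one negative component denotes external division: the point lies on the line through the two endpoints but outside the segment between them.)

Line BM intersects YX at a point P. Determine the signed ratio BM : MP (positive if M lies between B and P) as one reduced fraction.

Work in coordinates with H = (0, 0), Y = (1, 0), T = (0, 1), B = (5, -2).
1. X lies on line TB with TX:XB = 3:(-1) ⇒ X = (15/2, -7/2)
2. M is the centroid of triangle HYX ⇒ M = (17/6, -7/6)
line BM meets YX at P = (4, -21/13)
M = B + t·(P−B) with t = 13/6, so BM:MP = 13/6:-7/6

BM:MP = -13/7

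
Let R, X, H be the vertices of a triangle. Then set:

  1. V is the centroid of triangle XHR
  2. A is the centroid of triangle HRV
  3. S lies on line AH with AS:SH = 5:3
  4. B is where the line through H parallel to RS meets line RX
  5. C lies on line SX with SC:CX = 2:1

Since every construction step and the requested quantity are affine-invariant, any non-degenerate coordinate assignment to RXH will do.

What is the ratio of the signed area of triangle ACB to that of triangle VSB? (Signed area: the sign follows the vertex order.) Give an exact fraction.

[ACB]:[VSB] = -232/225

Choose coordinates R = (0, 0), X = (1, 0), H = (0, 1).
1. V is the centroid of triangle XHR ⇒ V = (1/3, 1/3)
2. A is the centroid of triangle HRV ⇒ A = (1/9, 4/9)
3. S lies on line AH with AS:SH = 5:3 ⇒ S = (1/24, 19/24)
4. B is where the line through H parallel to RS meets line RX ⇒ B = (-1/19, 0)
5. C lies on line SX with SC:CX = 2:1 ⇒ C = (49/72, 19/72)
2·[ACB] = -145/513, 2·[VSB] = 125/456
[ACB]:[VSB] = -145/513:125/456 = -232/225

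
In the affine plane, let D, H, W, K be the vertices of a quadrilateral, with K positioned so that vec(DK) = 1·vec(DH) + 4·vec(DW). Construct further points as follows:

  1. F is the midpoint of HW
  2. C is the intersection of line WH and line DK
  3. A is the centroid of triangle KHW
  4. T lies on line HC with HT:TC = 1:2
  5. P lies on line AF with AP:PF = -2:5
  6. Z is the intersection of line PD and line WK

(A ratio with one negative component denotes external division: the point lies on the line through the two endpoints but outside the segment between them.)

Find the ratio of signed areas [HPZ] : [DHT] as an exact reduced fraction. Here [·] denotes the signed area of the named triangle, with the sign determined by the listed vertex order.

Choose coordinates D = (0, 0), H = (1, 0), W = (0, 1), K = (1, 4).
1. F is the midpoint of HW ⇒ F = (1/2, 1/2)
2. C is the intersection of line WH and line DK ⇒ C = (1/5, 4/5)
3. A is the centroid of triangle KHW ⇒ A = (2/3, 5/3)
4. T lies on line HC with HT:TC = 1:2 ⇒ T = (11/15, 4/15)
5. P lies on line AF with AP:PF = -2:5 ⇒ P = (7/9, 22/9)
6. Z is the intersection of line PD and line WK ⇒ Z = (7, 22)
2·[HPZ] = -176/9, 2·[DHT] = 4/15
[HPZ]:[DHT] = -176/9:4/15 = -220/3

[HPZ]:[DHT] = -220/3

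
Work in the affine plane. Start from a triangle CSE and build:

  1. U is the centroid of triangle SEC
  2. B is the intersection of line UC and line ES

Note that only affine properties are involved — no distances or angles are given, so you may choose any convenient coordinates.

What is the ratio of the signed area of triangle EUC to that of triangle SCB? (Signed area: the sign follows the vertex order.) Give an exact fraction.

Choose coordinates C = (0, 0), S = (1, 0), E = (0, 1).
1. U is the centroid of triangle SEC ⇒ U = (1/3, 1/3)
2. B is the intersection of line UC and line ES ⇒ B = (1/2, 1/2)
2·[EUC] = -1/3, 2·[SCB] = -1/2
[EUC]:[SCB] = -1/3:-1/2 = 2/3

[EUC]:[SCB] = 2/3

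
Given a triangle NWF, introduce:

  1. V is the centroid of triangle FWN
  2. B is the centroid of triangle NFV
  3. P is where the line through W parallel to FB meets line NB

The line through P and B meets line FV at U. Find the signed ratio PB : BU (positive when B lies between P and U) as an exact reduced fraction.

Choose coordinates N = (0, 0), W = (1, 0), F = (0, 1).
1. V is the centroid of triangle FWN ⇒ V = (1/3, 1/3)
2. B is the centroid of triangle NFV ⇒ B = (1/9, 4/9)
3. P is where the line through W parallel to FB meets line NB ⇒ P = (5/9, 20/9)
line PB meets FV at U = (1/6, 2/3)
B = P + t·(U−P) with t = 8/7, so PB:BU = 8/7:-1/7

PB:BU = -8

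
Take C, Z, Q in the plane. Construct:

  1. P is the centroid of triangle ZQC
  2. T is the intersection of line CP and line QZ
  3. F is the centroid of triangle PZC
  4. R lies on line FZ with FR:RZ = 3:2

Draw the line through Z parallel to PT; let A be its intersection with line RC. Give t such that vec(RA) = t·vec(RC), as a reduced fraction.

Work in coordinates with C = (0, 0), Z = (1, 0), Q = (0, 1).
1. P is the centroid of triangle ZQC ⇒ P = (1/3, 1/3)
2. T is the intersection of line CP and line QZ ⇒ T = (1/2, 1/2)
3. F is the centroid of triangle PZC ⇒ F = (4/9, 1/9)
4. R lies on line FZ with FR:RZ = 3:2 ⇒ R = (7/9, 2/45)
through Z parallel to PT: direction (1/6, 1/6); meets RC at A = (35/33, 2/33)
A = R + t·(C−R) with t = -4/11

t = -4/11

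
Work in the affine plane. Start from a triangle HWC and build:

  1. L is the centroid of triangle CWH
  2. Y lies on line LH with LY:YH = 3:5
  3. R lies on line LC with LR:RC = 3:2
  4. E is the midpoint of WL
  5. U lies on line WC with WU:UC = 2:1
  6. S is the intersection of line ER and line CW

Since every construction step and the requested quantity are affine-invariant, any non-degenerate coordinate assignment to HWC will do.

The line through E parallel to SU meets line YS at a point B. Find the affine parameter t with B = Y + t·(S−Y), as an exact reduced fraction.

t = 5/7

Choose coordinates H = (0, 0), W = (1, 0), C = (0, 1).
1. L is the centroid of triangle CWH ⇒ L = (1/3, 1/3)
2. Y lies on line LH with LY:YH = 3:5 ⇒ Y = (5/24, 5/24)
3. R lies on line LC with LR:RC = 3:2 ⇒ R = (2/15, 11/15)
4. E is the midpoint of WL ⇒ E = (2/3, 1/6)
5. U lies on line WC with WU:UC = 2:1 ⇒ U = (1/3, 2/3)
6. S is the intersection of line ER and line CW ⇒ S = (-2, 3)
through E parallel to SU: direction (7/3, -7/3); meets YS at B = (-115/84, 185/84)
B = Y + t·(S−Y) with t = 5/7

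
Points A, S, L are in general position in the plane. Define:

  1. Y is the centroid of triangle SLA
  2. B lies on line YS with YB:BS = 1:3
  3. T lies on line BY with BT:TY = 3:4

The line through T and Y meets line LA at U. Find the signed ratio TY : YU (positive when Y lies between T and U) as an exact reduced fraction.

TY:YU = 2/7

Work in coordinates with A = (0, 0), S = (1, 0), L = (0, 1).
1. Y is the centroid of triangle SLA ⇒ Y = (1/3, 1/3)
2. B lies on line YS with YB:BS = 1:3 ⇒ B = (1/2, 1/4)
3. T lies on line BY with BT:TY = 3:4 ⇒ T = (3/7, 2/7)
line TY meets LA at U = (0, 1/2)
Y = T + t·(U−T) with t = 2/9, so TY:YU = 2/9:7/9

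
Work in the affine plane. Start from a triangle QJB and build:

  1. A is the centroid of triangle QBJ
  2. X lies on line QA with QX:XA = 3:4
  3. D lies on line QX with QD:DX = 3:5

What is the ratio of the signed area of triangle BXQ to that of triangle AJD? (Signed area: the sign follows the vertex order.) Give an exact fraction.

Set Q = (0, 0), J = (1, 0), B = (0, 1); any affine frame gives the same invariant.
1. A is the centroid of triangle QBJ ⇒ A = (1/3, 1/3)
2. X lies on line QA with QX:XA = 3:4 ⇒ X = (1/7, 1/7)
3. D lies on line QX with QD:DX = 3:5 ⇒ D = (3/56, 3/56)
2·[BXQ] = -1/7, 2·[AJD] = -47/168
[BXQ]:[AJD] = -1/7:-47/168 = 24/47

[BXQ]:[AJD] = 24/47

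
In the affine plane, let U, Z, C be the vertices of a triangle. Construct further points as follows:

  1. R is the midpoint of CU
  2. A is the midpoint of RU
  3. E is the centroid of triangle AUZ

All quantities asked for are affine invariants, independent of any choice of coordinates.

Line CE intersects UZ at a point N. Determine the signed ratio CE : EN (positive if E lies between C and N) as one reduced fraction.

CE:EN = 11

Assign U = (0, 0), Z = (1, 0), C = (0, 1) — the answer is frame-independent, so this choice is without loss of generality.
1. R is the midpoint of CU ⇒ R = (0, 1/2)
2. A is the midpoint of RU ⇒ A = (0, 1/4)
3. E is the centroid of triangle AUZ ⇒ E = (1/3, 1/12)
line CE meets UZ at N = (4/11, 0)
E = C + t·(N−C) with t = 11/12, so CE:EN = 11/12:1/12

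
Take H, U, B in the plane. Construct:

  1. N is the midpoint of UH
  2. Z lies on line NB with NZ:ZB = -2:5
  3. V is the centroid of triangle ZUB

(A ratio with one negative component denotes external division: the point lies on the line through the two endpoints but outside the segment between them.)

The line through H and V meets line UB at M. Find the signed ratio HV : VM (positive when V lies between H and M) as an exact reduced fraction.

Set H = (0, 0), U = (1, 0), B = (0, 1); any affine frame gives the same invariant.
1. N is the midpoint of UH ⇒ N = (1/2, 0)
2. Z lies on line NB with NZ:ZB = -2:5 ⇒ Z = (5/6, -2/3)
3. V is the centroid of triangle ZUB ⇒ V = (11/18, 1/9)
line HV meets UB at M = (11/13, 2/13)
V = H + t·(M−H) with t = 13/18, so HV:VM = 13/18:5/18

HV:VM = 13/5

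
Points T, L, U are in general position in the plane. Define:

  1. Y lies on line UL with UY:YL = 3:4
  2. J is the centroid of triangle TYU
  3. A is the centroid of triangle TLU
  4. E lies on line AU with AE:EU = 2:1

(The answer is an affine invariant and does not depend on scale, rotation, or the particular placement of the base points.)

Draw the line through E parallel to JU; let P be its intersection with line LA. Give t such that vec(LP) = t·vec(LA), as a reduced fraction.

t = 59/51

Work in coordinates with T = (0, 0), L = (1, 0), U = (0, 1).
1. Y lies on line UL with UY:YL = 3:4 ⇒ Y = (3/7, 4/7)
2. J is the centroid of triangle TYU ⇒ J = (1/7, 11/21)
3. A is the centroid of triangle TLU ⇒ A = (1/3, 1/3)
4. E lies on line AU with AE:EU = 2:1 ⇒ E = (1/9, 7/9)
through E parallel to JU: direction (-1/7, 10/21); meets LA at P = (35/153, 59/153)
P = L + t·(A−L) with t = 59/51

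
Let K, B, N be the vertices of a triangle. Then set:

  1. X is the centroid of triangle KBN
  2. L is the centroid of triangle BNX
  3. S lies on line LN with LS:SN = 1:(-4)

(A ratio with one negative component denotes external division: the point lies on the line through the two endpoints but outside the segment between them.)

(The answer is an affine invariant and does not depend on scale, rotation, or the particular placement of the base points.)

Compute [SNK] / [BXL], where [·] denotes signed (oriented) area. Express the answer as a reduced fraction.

Set K = (0, 0), B = (1, 0), N = (0, 1); any affine frame gives the same invariant.
1. X is the centroid of triangle KBN ⇒ X = (1/3, 1/3)
2. L is the centroid of triangle BNX ⇒ L = (4/9, 4/9)
3. S lies on line LN with LS:SN = 1:(-4) ⇒ S = (16/27, 7/27)
2·[SNK] = 16/27, 2·[BXL] = -1/9
[SNK]:[BXL] = 16/27:-1/9 = -16/3

[SNK]:[BXL] = -16/3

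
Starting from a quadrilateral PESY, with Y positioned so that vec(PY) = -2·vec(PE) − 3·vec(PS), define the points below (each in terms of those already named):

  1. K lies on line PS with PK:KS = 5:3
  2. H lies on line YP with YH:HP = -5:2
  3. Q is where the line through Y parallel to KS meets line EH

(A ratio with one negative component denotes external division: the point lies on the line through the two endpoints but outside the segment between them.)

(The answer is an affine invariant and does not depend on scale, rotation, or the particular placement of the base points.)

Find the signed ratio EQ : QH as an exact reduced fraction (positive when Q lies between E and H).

Assign P = (0, 0), E = (1, 0), S = (0, 1), Y = (-2, -3) — the answer is frame-independent, so this choice is without loss of generality.
1. K lies on line PS with PK:KS = 5:3 ⇒ K = (0, 5/8)
2. H lies on line YP with YH:HP = -5:2 ⇒ H = (4/3, 2)
3. Q is where the line through Y parallel to KS meets line EH ⇒ Q = (-2, -18)
Q = E + t·(H−E) with t = -9, so EQ:QH = t:(1−t) = -9:10

EQ:QH = -9/10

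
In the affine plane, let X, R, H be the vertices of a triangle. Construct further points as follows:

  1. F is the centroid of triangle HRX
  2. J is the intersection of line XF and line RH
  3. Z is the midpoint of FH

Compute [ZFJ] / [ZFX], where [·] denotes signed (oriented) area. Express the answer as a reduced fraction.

Work in coordinates with X = (0, 0), R = (1, 0), H = (0, 1).
1. F is the centroid of triangle HRX ⇒ F = (1/3, 1/3)
2. J is the intersection of line XF and line RH ⇒ J = (1/2, 1/2)
3. Z is the midpoint of FH ⇒ Z = (1/6, 2/3)
2·[ZFJ] = 1/12, 2·[ZFX] = -1/6
[ZFJ]:[ZFX] = 1/12:-1/6 = -1/2

[ZFJ]:[ZFX] = -1/2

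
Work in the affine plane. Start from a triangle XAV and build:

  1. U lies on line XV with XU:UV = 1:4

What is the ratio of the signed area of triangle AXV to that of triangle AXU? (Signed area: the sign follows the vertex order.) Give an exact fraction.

Choose coordinates X = (0, 0), A = (1, 0), V = (0, 1).
1. U lies on line XV with XU:UV = 1:4 ⇒ U = (0, 1/5)
2·[AXV] = -1, 2·[AXU] = -1/5
[AXV]:[AXU] = -1:-1/5 = 5

[AXV]:[AXU] = 5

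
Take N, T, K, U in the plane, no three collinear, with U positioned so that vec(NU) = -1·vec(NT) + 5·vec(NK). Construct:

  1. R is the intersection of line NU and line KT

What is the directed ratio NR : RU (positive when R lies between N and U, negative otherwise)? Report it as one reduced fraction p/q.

NR:RU = 1/3

Set N = (0, 0), T = (1, 0), K = (0, 1), U = (-1, 5); any affine frame gives the same invariant.
1. R is the intersection of line NU and line KT ⇒ R = (-1/4, 5/4)
R = N + t·(U−N) with t = 1/4, so NR:RU = t:(1−t) = 1/4:3/4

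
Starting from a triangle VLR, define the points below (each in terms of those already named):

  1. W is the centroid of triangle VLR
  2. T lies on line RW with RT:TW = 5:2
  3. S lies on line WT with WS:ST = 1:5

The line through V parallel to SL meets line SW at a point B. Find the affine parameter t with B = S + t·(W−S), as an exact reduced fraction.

Set V = (0, 0), L = (1, 0), R = (0, 1); any affine frame gives the same invariant.
1. W is the centroid of triangle VLR ⇒ W = (1/3, 1/3)
2. T lies on line RW with RT:TW = 5:2 ⇒ T = (5/21, 11/21)
3. S lies on line WT with WS:ST = 1:5 ⇒ S = (20/63, 23/63)
through V parallel to SL: direction (43/63, -23/63); meets SW at B = (43/63, -23/63)
B = S + t·(W−S) with t = 23

t = 23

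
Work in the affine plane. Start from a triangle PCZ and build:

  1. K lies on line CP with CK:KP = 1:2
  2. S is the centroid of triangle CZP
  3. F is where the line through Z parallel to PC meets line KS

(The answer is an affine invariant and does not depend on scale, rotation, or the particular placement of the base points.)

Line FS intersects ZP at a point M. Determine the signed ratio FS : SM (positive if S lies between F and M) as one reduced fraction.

FS:SM = -2

Assign P = (0, 0), C = (1, 0), Z = (0, 1) — the answer is frame-independent, so this choice is without loss of generality.
1. K lies on line CP with CK:KP = 1:2 ⇒ K = (2/3, 0)
2. S is the centroid of triangle CZP ⇒ S = (1/3, 1/3)
3. F is where the line through Z parallel to PC meets line KS ⇒ F = (-1/3, 1)
line FS meets ZP at M = (0, 2/3)
S = F + t·(M−F) with t = 2, so FS:SM = 2:-1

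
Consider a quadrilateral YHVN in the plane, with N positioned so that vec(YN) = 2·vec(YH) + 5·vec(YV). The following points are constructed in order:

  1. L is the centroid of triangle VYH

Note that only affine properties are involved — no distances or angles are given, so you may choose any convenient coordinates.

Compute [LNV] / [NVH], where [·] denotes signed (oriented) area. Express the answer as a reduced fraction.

[LNV]:[NVH] = 4/9

Set Y = (0, 0), H = (1, 0), V = (0, 1), N = (2, 5); any affine frame gives the same invariant.
1. L is the centroid of triangle VYH ⇒ L = (1/3, 1/3)
2·[LNV] = 8/3, 2·[NVH] = 6
[LNV]:[NVH] = 8/3:6 = 4/9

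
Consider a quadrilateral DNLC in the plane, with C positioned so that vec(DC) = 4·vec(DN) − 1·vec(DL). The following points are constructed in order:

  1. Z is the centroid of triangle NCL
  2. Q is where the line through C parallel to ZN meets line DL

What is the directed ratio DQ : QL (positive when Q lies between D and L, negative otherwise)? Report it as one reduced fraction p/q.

DQ:QL = -1/2

Work in coordinates with D = (0, 0), N = (1, 0), L = (0, 1), C = (4, -1).
1. Z is the centroid of triangle NCL ⇒ Z = (5/3, 0)
2. Q is where the line through C parallel to ZN meets line DL ⇒ Q = (0, -1)
Q = D + t·(L−D) with t = -1, so DQ:QL = t:(1−t) = -1:2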